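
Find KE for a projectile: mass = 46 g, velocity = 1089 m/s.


E = 0.5*m*v^2 = 0.5*0.046*1089^2 = 27276 J

27276 J


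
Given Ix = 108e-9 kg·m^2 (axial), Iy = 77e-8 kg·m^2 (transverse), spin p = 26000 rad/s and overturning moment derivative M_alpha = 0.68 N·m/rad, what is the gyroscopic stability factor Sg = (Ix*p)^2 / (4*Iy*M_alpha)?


Sg = Ix^2 * p^2 / (4 * Iy * M_alpha) = (108e-9)^2 * 26000^2 / (4 * 77e-8 * 0.68) = 3.765

3.765


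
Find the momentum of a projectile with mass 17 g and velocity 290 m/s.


p = m*v = 0.017*290 = 4.93 kg·m/s

4.93 kg·m/s


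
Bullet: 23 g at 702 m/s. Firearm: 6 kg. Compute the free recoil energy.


v_r = m_p*v_p/m_gun = 0.023*702/6 = 2.691 m/s, E_r = 0.5*m_gun*v_r^2 = 0.5*6*2.691^2 = 21.72 J

21.72 J


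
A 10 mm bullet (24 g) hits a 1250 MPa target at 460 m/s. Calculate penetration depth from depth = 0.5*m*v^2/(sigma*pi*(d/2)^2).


A = pi*(d/2)^2 = pi*(10/2)^2 = 78.5398 mm^2
E = 0.5*m*v^2 = 0.5*0.024*460^2 = 2539.2 J
depth = E/(sigma*A) = 2539.2 J / (1250 MPa * 78.5398 mm^2) = 2539.2/(1250 * 78.5398) m = 0.0258641 m ≈ 25.86 mm

25.86 mm


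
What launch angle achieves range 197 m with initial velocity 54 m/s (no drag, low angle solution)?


sin(2*theta) = R*g/v0^2 = 197*9.81/54^2 = 0.662747, theta = arcsin(0.662747)/2 = 20.75°

20.75 degrees


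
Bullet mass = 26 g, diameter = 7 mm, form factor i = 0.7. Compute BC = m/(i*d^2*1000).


BC = m/(i*d^2*1000) = 26/(0.7 * 7^2 * 1000) = 0.000758

0.000758


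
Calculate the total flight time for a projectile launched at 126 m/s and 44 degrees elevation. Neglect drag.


T = 2*v0*sin(theta)/g = 2*126*sin(44°)/9.81 = 17.84 s

17.84 s


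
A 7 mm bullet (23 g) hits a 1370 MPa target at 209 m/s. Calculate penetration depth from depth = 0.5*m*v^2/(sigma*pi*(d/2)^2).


A = pi*(d/2)^2 = pi*(7/2)^2 = 38.4845 mm^2
E = 0.5*m*v^2 = 0.5*0.023*209^2 = 502.332 J
depth = E/(sigma*A) = 502.332 J / (1370 MPa * 38.4845 mm^2) = 502.332/(1370 * 38.4845) m = 0.00952761 m ≈ 9.528 mm

9.528 mm


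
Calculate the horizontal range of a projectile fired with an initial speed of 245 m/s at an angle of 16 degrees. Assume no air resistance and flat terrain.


R = v0^2 * sin(2*theta) / g = 245^2 * sin(2*16°) / 9.81 = 3242 m

3242 m


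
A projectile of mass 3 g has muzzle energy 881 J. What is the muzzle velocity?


v = sqrt(2*E/m) = sqrt(2*881/0.003) = 766.4 m/s

766.4 m/s


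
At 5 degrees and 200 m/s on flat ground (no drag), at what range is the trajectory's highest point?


R = v0^2*sin(2*theta)/g = 200^2*sin(2*5°)/9.81 = 708.046 m
apex_dist = R/2 = 708.046/2 = 354 m

354 m


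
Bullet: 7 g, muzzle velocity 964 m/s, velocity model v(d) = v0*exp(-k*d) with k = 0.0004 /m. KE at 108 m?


v = v0*exp(-k*d) = 964*exp(-0.0004*108) = 923.242 m/s
E = 0.5*m*v^2 = 0.5*0.007*923.242^2 = 2983 J

2983 J


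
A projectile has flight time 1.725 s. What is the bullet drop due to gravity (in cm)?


drop = 0.5*g*t^2 = 0.5*9.81*1.725^2 = 14.5954 m ≈ 1460 cm

1460 cm


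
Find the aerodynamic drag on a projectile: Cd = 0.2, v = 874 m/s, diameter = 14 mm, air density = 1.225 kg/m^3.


A = pi*(d/2)^2 = pi*(14/2000)^2 = 1.53938e-04 m^2
Fd = 0.5*Cd*rho*A*v^2 = 0.5*0.2*1.225*1.53938e-04*874^2 = 14.4 N

14.4 N


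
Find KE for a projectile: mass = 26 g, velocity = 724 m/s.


E = 0.5*m*v^2 = 0.5*0.026*724^2 = 6814 J

6814 J


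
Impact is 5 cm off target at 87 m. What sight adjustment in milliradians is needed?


1 mrad subtends 1 cm per 10 m of range, so adj = error_cm / (dist_m / 10) = 5 / (87/10) = 0.5747 mrad

0.5747 mrad


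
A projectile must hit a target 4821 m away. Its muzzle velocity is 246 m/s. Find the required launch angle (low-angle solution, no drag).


sin(2*theta) = R*g/v0^2 = 4821*9.81/246^2 = 0.781512, theta = arcsin(0.781512)/2 = 25.7°

25.7 degrees


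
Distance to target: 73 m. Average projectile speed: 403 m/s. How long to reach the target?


t = d/v = 73/403 = 0.1811 s

0.1811 s


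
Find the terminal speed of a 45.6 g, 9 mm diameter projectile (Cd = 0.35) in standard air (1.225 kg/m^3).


A = pi*(d/2)^2 = pi*(9/2000)^2 = 6.36173e-05 m^2
vt = sqrt(2mg/(Cd*rho*A)) = sqrt(2*0.0456*9.81/(0.35 * 1.225 * 6.36173e-05)) = 181.1 m/s

181.1 m/s


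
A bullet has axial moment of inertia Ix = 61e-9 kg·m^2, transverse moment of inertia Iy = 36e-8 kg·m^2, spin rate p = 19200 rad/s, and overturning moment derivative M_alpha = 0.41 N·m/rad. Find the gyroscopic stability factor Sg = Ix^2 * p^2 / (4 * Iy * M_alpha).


Sg = Ix^2 * p^2 / (4 * Iy * M_alpha) = (61e-9)^2 * 19200^2 / (4 * 36e-8 * 0.41) = 2.323

2.323


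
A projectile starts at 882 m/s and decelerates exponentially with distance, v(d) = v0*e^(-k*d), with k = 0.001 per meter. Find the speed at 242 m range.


v = v0*exp(-k*d) = 882*exp(-0.001*242) = 692.4 m/s

692.4 m/s


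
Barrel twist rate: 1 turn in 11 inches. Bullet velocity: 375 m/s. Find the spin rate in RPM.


twist_m = 11*0.0254 = 0.2794 m
spin = v/twist = 375/0.2794 = 1342.162 rev/s
RPM = spin*60 = 1342.162*60 ≈ 80530 RPM

80530 RPM


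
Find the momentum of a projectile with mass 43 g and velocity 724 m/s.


p = m*v = 0.043*724 = 31.13 kg·m/s

31.13 kg·m/s


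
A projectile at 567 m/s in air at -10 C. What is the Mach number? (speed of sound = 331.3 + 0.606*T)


a = 331.3 + 0.606*(-10) = 325.24 m/s
M = v/a = 567/325.24 = 1.743

1.743


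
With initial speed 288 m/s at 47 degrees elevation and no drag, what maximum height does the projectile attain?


H = (v0*sin(theta))^2 / (2g) = (288*sin(47°))^2 / (2*9.81) = 2261 m

2261 m


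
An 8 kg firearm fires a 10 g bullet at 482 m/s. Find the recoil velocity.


v_recoil = m_p * v_p / m_gun = 0.01 * 482 / 8 = 0.6025 m/s

0.6025 m/s


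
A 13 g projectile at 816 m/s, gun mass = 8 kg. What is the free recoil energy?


v_r = m_p*v_p/m_gun = 0.013*816/8 = 1.326 m/s, E_r = 0.5*m_gun*v_r^2 = 0.5*8*1.326^2 = 7.033 J

7.033 J


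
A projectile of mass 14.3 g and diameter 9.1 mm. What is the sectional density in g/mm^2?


SD = m/d^2 = 14.3/9.1^2 = 0.1727 g/mm^2

0.1727 g/mm^2


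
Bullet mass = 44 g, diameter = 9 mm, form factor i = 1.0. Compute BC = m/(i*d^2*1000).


BC = m/(i*d^2*1000) = 44/(1.0 * 9^2 * 1000) = 0.0005432

0.0005432


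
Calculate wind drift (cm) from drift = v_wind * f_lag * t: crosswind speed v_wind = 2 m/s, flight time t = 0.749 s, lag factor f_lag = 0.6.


drift = v_wind * lag * t = 2 * 0.6 * 0.749 = 0.8988 m ≈ 89.88 cm

89.88 cm


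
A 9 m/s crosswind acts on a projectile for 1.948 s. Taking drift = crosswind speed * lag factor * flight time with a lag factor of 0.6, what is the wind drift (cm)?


drift = v_wind * lag * t = 9 * 0.6 * 1.948 = 10.5192 m ≈ 1052 cm

1052 cm


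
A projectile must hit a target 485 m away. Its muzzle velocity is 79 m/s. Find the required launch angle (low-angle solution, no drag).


sin(2*theta) = R*g/v0^2 = 485*9.81/79^2 = 0.762354, theta = arcsin(0.762354)/2 = 24.84°

24.84 degrees


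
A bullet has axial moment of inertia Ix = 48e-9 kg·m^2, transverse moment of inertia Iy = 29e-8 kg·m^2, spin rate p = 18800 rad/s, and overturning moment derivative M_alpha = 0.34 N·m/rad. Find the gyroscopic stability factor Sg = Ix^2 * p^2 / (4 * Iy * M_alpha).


Sg = Ix^2 * p^2 / (4 * Iy * M_alpha) = (48e-9)^2 * 18800^2 / (4 * 29e-8 * 0.34) = 2.065

2.065


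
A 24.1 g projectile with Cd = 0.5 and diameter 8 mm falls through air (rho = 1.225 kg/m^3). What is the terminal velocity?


A = pi*(d/2)^2 = pi*(8/2000)^2 = 5.02655e-05 m^2
vt = sqrt(2mg/(Cd*rho*A)) = sqrt(2*0.0241*9.81/(0.5 * 1.225 * 5.02655e-05)) = 123.9 m/s

123.9 m/s


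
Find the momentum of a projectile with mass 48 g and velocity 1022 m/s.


p = m*v = 0.048*1022 = 49.06 kg·m/s

49.06 kg·m/s


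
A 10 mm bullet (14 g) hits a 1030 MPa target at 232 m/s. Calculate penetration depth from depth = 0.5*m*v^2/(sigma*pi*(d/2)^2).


A = pi*(d/2)^2 = pi*(10/2)^2 = 78.5398 mm^2
E = 0.5*m*v^2 = 0.5*0.014*232^2 = 376.768 J
depth = E/(sigma*A) = 376.768 J / (1030 MPa * 78.5398 mm^2) = 376.768/(1030 * 78.5398) m = 0.00465744 m ≈ 4.657 mm

4.657 mm


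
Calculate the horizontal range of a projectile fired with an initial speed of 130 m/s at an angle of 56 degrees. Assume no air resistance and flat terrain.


R = v0^2 * sin(2*theta) / g = 130^2 * sin(2*56°) / 9.81 = 1597 m

1597 m


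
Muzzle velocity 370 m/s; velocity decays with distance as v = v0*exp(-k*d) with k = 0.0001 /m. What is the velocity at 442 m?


v = v0*exp(-k*d) = 370*exp(-0.0001*442) = 354 m/s

354 m/s


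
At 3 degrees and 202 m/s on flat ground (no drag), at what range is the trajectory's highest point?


R = v0^2*sin(2*theta)/g = 202^2*sin(2*3°)/9.81 = 434.779 m
apex_dist = R/2 = 434.779/2 = 217.4 m

217.4 m


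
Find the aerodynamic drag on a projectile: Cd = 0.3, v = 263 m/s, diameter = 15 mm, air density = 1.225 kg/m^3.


A = pi*(d/2)^2 = pi*(15/2000)^2 = 1.76715e-04 m^2
Fd = 0.5*Cd*rho*A*v^2 = 0.5*0.3*1.225*1.76715e-04*263^2 = 2.246 N

2.246 N


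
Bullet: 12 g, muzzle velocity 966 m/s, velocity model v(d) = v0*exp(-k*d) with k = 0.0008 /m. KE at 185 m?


v = v0*exp(-k*d) = 966*exp(-0.0008*185) = 833.108 m/s
E = 0.5*m*v^2 = 0.5*0.012*833.108^2 = 4164 J

4164 J


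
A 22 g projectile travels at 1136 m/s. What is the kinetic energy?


E = 0.5*m*v^2 = 0.5*0.022*1136^2 = 14195 J

14195 J


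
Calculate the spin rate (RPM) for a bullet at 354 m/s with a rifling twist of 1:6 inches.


twist_m = 6*0.0254 = 0.1524 m
spin = v/twist = 354/0.1524 = 2322.835 rev/s
RPM = spin*60 = 2322.835*60 ≈ 139370 RPM

139370 RPM


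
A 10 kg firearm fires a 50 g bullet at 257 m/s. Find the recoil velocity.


v_recoil = m_p * v_p / m_gun = 0.05 * 257 / 10 = 1.285 m/s

1.285 m/s


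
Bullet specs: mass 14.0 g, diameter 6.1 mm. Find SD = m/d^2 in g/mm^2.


SD = m/d^2 = 14.0/6.1^2 = 0.3762 g/mm^2

0.3762 g/mm^2


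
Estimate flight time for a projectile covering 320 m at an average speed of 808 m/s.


t = d/v = 320/808 = 0.396 s

0.396 s


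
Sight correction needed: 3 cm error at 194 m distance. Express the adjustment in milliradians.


1 mrad subtends 1 cm per 10 m of range, so adj = error_cm / (dist_m / 10) = 3 / (194/10) = 0.1546 mrad

0.1546 mrad


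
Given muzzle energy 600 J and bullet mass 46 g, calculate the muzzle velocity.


v = sqrt(2*E/m) = sqrt(2*600/0.046) = 161.5 m/s

161.5 m/s


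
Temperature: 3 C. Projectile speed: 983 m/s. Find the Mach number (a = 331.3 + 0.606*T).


a = 331.3 + 0.606*(3) = 333.118 m/s
M = v/a = 983/333.118 = 2.951

2.951


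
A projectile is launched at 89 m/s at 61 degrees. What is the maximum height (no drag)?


H = (v0*sin(theta))^2 / (2g) = (89*sin(61°))^2 / (2*9.81) = 308.8 m

308.8 m


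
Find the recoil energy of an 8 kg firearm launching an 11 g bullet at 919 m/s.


v_r = m_p*v_p/m_gun = 0.011*919/8 = 1.26362 m/s, E_r = 0.5*m_gun*v_r^2 = 0.5*8*1.26362^2 = 6.387 J

6.387 J


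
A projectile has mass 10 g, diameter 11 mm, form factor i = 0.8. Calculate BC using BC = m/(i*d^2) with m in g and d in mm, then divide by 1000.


BC = m/(i*d^2*1000) = 10/(0.8 * 11^2 * 1000) = 0.0001033

0.0001033


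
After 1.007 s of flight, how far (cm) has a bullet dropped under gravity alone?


drop = 0.5*g*t^2 = 0.5*9.81*1.007^2 = 4.97391 m ≈ 497.4 cm

497.4 cm


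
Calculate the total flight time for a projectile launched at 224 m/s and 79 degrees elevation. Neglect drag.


T = 2*v0*sin(theta)/g = 2*224*sin(79°)/9.81 = 44.83 s

44.83 s


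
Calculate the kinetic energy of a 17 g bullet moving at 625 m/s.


E = 0.5*m*v^2 = 0.5*0.017*625^2 = 3320 J

3320 J


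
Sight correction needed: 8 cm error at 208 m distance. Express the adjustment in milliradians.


1 mrad subtends 1 cm per 10 m of range, so adj = error_cm / (dist_m / 10) = 8 / (208/10) = 0.3846 mrad

0.3846 mrad


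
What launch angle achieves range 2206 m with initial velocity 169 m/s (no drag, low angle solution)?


sin(2*theta) = R*g/v0^2 = 2206*9.81/169^2 = 0.757707, theta = arcsin(0.757707)/2 = 24.63°

24.63 degrees


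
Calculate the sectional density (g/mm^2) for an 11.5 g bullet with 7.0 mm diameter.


SD = m/d^2 = 11.5/7.0^2 = 0.2347 g/mm^2

0.2347 g/mm^2


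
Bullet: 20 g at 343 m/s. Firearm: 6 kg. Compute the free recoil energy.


v_r = m_p*v_p/m_gun = 0.02*343/6 = 1.14333 m/s, E_r = 0.5*m_gun*v_r^2 = 0.5*6*1.14333^2 = 3.922 J

3.922 J


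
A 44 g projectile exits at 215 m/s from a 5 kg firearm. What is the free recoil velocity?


v_recoil = m_p * v_p / m_gun = 0.044 * 215 / 5 = 1.892 m/s

1.892 m/s


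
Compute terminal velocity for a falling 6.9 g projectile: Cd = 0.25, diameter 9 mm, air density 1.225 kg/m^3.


A = pi*(d/2)^2 = pi*(9/2000)^2 = 6.36173e-05 m^2
vt = sqrt(2mg/(Cd*rho*A)) = sqrt(2*0.0069*9.81/(0.25 * 1.225 * 6.36173e-05)) = 83.36 m/s

83.36 m/s


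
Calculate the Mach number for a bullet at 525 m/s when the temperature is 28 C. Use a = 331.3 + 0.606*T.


a = 331.3 + 0.606*(28) = 348.268 m/s
M = v/a = 525/348.268 = 1.507

1.507


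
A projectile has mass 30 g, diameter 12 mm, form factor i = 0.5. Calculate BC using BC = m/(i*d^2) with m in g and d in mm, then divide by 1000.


BC = m/(i*d^2*1000) = 30/(0.5 * 12^2 * 1000) = 0.0004167

0.0004167


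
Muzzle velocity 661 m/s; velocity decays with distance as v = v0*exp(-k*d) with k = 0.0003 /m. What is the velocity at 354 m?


v = v0*exp(-k*d) = 661*exp(-0.0003*354) = 594.4 m/s

594.4 m/s


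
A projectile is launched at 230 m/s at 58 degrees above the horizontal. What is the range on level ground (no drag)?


R = v0^2 * sin(2*theta) / g = 230^2 * sin(2*58°) / 9.81 = 4847 m

4847 m


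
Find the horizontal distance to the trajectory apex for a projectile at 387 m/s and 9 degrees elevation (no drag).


R = v0^2*sin(2*theta)/g = 387^2*sin(2*9°)/9.81 = 4717.75 m
apex_dist = R/2 = 4717.75/2 = 2359 m

2359 m


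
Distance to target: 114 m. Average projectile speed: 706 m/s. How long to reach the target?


t = d/v = 114/706 = 0.1615 s

0.1615 s


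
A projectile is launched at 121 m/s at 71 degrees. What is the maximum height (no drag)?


H = (v0*sin(theta))^2 / (2g) = (121*sin(71°))^2 / (2*9.81) = 667.1 m

667.1 m


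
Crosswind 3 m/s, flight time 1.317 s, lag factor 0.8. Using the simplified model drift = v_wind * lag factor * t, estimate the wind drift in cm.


drift = v_wind * lag * t = 3 * 0.8 * 1.317 = 3.1608 m ≈ 316.1 cm

316.1 cm


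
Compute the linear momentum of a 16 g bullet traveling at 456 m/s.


p = m*v = 0.016*456 = 7.296 kg·m/s

7.296 kg·m/s


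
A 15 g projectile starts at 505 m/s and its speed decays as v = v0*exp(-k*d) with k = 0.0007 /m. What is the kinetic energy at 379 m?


v = v0*exp(-k*d) = 505*exp(-0.0007*379) = 387.323 m/s
E = 0.5*m*v^2 = 0.5*0.015*387.323^2 = 1125 J

1125 J


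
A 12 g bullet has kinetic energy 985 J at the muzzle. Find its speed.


v = sqrt(2*E/m) = sqrt(2*985/0.012) = 405.2 m/s

405.2 m/s


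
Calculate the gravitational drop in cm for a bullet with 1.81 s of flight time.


drop = 0.5*g*t^2 = 0.5*9.81*1.81^2 = 16.0693 m ≈ 1607 cm

1607 cm


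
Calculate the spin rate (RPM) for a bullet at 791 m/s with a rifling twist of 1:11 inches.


twist_m = 11*0.0254 = 0.2794 m
spin = v/twist = 791/0.2794 = 2831.067 rev/s
RPM = spin*60 = 2831.067*60 ≈ 169864 RPM

169864 RPM


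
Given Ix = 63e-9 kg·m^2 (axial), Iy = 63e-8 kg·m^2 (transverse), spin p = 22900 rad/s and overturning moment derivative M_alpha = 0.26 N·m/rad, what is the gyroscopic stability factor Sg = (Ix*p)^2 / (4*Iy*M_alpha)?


Sg = Ix^2 * p^2 / (4 * Iy * M_alpha) = (63e-9)^2 * 22900^2 / (4 * 63e-8 * 0.26) = 3.177

3.177


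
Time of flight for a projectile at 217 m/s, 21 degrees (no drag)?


T = 2*v0*sin(theta)/g = 2*217*sin(21°)/9.81 = 15.85 s

15.85 s


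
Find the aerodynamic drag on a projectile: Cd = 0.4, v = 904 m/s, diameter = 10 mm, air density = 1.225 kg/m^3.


A = pi*(d/2)^2 = pi*(10/2000)^2 = 7.85398e-05 m^2
Fd = 0.5*Cd*rho*A*v^2 = 0.5*0.4*1.225*7.85398e-05*904^2 = 15.73 N

15.73 N


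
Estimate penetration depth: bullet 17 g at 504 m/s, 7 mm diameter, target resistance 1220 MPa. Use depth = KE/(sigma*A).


A = pi*(d/2)^2 = pi*(7/2)^2 = 38.4845 mm^2
E = 0.5*m*v^2 = 0.5*0.017*504^2 = 2159.14 J
depth = E/(sigma*A) = 2159.14 J / (1220 MPa * 38.4845 mm^2) = 2159.14/(1220 * 38.4845) m = 0.0459869 m ≈ 45.99 mm

45.99 mm


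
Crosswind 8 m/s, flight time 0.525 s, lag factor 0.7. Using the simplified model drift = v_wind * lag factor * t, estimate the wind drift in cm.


drift = v_wind * lag * t = 8 * 0.7 * 0.525 = 2.94 m ≈ 294 cm

294 cm


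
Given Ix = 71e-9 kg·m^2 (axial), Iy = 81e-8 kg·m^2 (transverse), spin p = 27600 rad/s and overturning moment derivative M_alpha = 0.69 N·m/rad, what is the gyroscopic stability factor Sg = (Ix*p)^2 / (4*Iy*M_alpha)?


Sg = Ix^2 * p^2 / (4 * Iy * M_alpha) = (71e-9)^2 * 27600^2 / (4 * 81e-8 * 0.69) = 1.718

1.718


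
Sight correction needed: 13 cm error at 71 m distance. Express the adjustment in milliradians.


1 mrad subtends 1 cm per 10 m of range, so adj = error_cm / (dist_m / 10) = 13 / (71/10) = 1.831 mrad

1.831 mrad


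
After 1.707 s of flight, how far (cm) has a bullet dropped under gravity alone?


drop = 0.5*g*t^2 = 0.5*9.81*1.707^2 = 14.2924 m ≈ 1429 cm

1429 cm


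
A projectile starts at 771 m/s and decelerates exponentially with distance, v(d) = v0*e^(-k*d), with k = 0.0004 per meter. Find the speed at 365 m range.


v = v0*exp(-k*d) = 771*exp(-0.0004*365) = 666.3 m/s

666.3 m/s


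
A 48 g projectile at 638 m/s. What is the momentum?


p = m*v = 0.048*638 = 30.62 kg·m/s

30.62 kg·m/s


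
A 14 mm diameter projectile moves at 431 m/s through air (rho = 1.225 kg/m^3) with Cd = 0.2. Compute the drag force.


A = pi*(d/2)^2 = pi*(14/2000)^2 = 1.53938e-04 m^2
Fd = 0.5*Cd*rho*A*v^2 = 0.5*0.2*1.225*1.53938e-04*431^2 = 3.503 N

3.503 N


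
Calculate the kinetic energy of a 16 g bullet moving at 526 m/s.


E = 0.5*m*v^2 = 0.5*0.016*526^2 = 2213 J

2213 J


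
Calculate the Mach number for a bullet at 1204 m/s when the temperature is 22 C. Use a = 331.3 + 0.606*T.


a = 331.3 + 0.606*(22) = 344.632 m/s
M = v/a = 1204/344.632 = 3.494

3.494


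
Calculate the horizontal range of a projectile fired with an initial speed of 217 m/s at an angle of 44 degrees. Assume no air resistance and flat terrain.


R = v0^2 * sin(2*theta) / g = 217^2 * sin(2*44°) / 9.81 = 4797 m

4797 m


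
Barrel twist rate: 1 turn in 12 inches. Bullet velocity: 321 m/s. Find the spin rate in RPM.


twist_m = 12*0.0254 = 0.3048 m
spin = v/twist = 321/0.3048 = 1053.15 rev/s
RPM = spin*60 = 1053.15*60 ≈ 63189 RPM

63189 RPM


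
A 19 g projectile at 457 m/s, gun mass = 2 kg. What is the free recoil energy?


v_r = m_p*v_p/m_gun = 0.019*457/2 = 4.3415 m/s, E_r = 0.5*m_gun*v_r^2 = 0.5*2*4.3415^2 = 18.85 J

18.85 J


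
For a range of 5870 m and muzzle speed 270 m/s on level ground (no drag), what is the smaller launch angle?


sin(2*theta) = R*g/v0^2 = 5870*9.81/270^2 = 0.789914, theta = arcsin(0.789914)/2 = 26.09°

26.09 degrees


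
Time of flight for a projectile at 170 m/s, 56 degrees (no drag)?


T = 2*v0*sin(theta)/g = 2*170*sin(56°)/9.81 = 28.73 s

28.73 s


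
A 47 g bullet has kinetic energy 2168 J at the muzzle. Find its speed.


v = sqrt(2*E/m) = sqrt(2*2168/0.047) = 303.7 m/s

303.7 m/s


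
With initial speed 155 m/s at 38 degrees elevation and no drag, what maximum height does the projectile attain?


H = (v0*sin(theta))^2 / (2g) = (155*sin(38°))^2 / (2*9.81) = 464.1 m

464.1 m


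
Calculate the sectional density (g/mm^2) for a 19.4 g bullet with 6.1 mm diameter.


SD = m/d^2 = 19.4/6.1^2 = 0.5214 g/mm^2

0.5214 g/mm^2


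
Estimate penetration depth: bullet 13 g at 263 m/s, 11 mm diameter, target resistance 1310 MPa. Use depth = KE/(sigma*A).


A = pi*(d/2)^2 = pi*(11/2)^2 = 95.0332 mm^2
E = 0.5*m*v^2 = 0.5*0.013*263^2 = 449.599 J
depth = E/(sigma*A) = 449.599 J / (1310 MPa * 95.0332 mm^2) = 449.599/(1310 * 95.0332) m = 0.00361142 m ≈ 3.611 mm

3.611 mm


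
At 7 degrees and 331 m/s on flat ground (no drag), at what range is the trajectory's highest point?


R = v0^2*sin(2*theta)/g = 331^2*sin(2*7°)/9.81 = 2701.86 m
apex_dist = R/2 = 2701.86/2 = 1351 m

1351 m


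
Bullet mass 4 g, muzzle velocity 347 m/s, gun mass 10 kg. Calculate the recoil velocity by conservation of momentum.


v_recoil = m_p * v_p / m_gun = 0.004 * 347 / 10 = 0.1388 m/s

0.1388 m/s


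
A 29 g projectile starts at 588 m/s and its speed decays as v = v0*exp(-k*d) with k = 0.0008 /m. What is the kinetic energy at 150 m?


v = v0*exp(-k*d) = 588*exp(-0.0008*150) = 521.509 m/s
E = 0.5*m*v^2 = 0.5*0.029*521.509^2 = 3944 J

3944 J


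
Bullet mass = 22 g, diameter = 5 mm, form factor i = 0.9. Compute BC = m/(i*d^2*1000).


BC = m/(i*d^2*1000) = 22/(0.9 * 5^2 * 1000) = 0.0009778

0.0009778


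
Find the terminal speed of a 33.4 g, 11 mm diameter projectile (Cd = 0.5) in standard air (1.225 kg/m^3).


A = pi*(d/2)^2 = pi*(11/2000)^2 = 9.50332e-05 m^2
vt = sqrt(2mg/(Cd*rho*A)) = sqrt(2*0.0334*9.81/(0.5 * 1.225 * 9.50332e-05)) = 106.1 m/s

106.1 m/s


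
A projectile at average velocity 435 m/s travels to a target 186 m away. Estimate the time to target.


t = d/v = 186/435 = 0.4276 s

0.4276 s


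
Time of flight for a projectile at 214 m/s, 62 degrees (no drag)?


T = 2*v0*sin(theta)/g = 2*214*sin(62°)/9.81 = 38.52 s

38.52 s


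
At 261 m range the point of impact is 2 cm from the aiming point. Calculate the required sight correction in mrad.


1 mrad subtends 1 cm per 10 m of range, so adj = error_cm / (dist_m / 10) = 2 / (261/10) = 0.07663 mrad

0.07663 mrad


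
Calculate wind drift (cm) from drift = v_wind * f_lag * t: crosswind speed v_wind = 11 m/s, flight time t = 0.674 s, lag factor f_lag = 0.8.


drift = v_wind * lag * t = 11 * 0.8 * 0.674 = 5.9312 m ≈ 593.1 cm

593.1 cm


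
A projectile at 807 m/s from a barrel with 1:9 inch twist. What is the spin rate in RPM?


twist_m = 9*0.0254 = 0.2286 m
spin = v/twist = 807/0.2286 = 3530.184 rev/s
RPM = spin*60 = 3530.184*60 ≈ 211811 RPM

211811 RPM


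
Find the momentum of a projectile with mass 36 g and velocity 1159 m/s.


p = m*v = 0.036*1159 = 41.72 kg·m/s

41.72 kg·m/s


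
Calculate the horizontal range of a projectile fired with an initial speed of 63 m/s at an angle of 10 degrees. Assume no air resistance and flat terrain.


R = v0^2 * sin(2*theta) / g = 63^2 * sin(2*10°) / 9.81 = 138.4 m

138.4 m


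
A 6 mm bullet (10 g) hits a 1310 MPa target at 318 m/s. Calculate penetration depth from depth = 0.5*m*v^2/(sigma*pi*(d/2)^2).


A = pi*(d/2)^2 = pi*(6/2)^2 = 28.2743 mm^2
E = 0.5*m*v^2 = 0.5*0.01*318^2 = 505.62 J
depth = E/(sigma*A) = 505.62 J / (1310 MPa * 28.2743 mm^2) = 505.62/(1310 * 28.2743) m = 0.0136509 m ≈ 13.65 mm

13.65 mm


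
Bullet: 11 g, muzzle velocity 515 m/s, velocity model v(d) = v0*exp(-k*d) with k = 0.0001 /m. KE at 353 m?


v = v0*exp(-k*d) = 515*exp(-0.0001*353) = 497.138 m/s
E = 0.5*m*v^2 = 0.5*0.011*497.138^2 = 1359 J

1359 J


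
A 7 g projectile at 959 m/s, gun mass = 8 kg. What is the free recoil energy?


v_r = m_p*v_p/m_gun = 0.007*959/8 = 0.839125 m/s, E_r = 0.5*m_gun*v_r^2 = 0.5*8*0.839125^2 = 2.817 J

2.817 J


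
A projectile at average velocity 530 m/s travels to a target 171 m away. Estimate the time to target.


t = d/v = 171/530 = 0.3226 s

0.3226 s


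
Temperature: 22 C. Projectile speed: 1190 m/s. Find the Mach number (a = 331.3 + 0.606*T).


a = 331.3 + 0.606*(22) = 344.632 m/s
M = v/a = 1190/344.632 = 3.453

3.453


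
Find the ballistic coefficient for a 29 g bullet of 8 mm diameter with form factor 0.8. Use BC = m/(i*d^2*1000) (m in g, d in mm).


BC = m/(i*d^2*1000) = 29/(0.8 * 8^2 * 1000) = 0.0005664

0.0005664


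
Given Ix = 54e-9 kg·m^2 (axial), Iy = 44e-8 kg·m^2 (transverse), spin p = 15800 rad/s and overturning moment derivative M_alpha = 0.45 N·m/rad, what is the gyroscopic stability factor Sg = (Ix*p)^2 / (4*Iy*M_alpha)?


Sg = Ix^2 * p^2 / (4 * Iy * M_alpha) = (54e-9)^2 * 15800^2 / (4 * 44e-8 * 0.45) = 0.9191

0.9191


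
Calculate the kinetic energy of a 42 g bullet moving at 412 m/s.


E = 0.5*m*v^2 = 0.5*0.042*412^2 = 3565 J

3565 J


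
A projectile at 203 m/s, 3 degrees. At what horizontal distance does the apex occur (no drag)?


R = v0^2*sin(2*theta)/g = 203^2*sin(2*3°)/9.81 = 439.094 m
apex_dist = R/2 = 439.094/2 = 219.5 m

219.5 m


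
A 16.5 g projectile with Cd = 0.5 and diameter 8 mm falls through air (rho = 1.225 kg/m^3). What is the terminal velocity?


A = pi*(d/2)^2 = pi*(8/2000)^2 = 5.02655e-05 m^2
vt = sqrt(2mg/(Cd*rho*A)) = sqrt(2*0.0165*9.81/(0.5 * 1.225 * 5.02655e-05)) = 102.5 m/s

102.5 m/s


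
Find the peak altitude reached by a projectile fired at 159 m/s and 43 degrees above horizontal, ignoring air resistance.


H = (v0*sin(theta))^2 / (2g) = (159*sin(43°))^2 / (2*9.81) = 599.3 m

599.3 m


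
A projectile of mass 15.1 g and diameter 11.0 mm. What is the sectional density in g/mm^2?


SD = m/d^2 = 15.1/11.0^2 = 0.1248 g/mm^2

0.1248 g/mm^2


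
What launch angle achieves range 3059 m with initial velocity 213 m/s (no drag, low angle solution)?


sin(2*theta) = R*g/v0^2 = 3059*9.81/213^2 = 0.661438, theta = arcsin(0.661438)/2 = 20.7°

20.7 degrees


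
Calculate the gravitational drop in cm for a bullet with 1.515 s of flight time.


drop = 0.5*g*t^2 = 0.5*9.81*1.515^2 = 11.2581 m ≈ 1126 cm

1126 cm


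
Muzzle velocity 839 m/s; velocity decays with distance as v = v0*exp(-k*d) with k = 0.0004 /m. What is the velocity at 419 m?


v = v0*exp(-k*d) = 839*exp(-0.0004*419) = 709.5 m/s

709.5 m/s


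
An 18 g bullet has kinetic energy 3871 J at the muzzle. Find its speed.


v = sqrt(2*E/m) = sqrt(2*3871/0.018) = 655.8 m/s

655.8 m/s


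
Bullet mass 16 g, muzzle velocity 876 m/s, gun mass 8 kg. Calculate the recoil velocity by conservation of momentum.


v_recoil = m_p * v_p / m_gun = 0.016 * 876 / 8 = 1.752 m/s

1.752 m/s


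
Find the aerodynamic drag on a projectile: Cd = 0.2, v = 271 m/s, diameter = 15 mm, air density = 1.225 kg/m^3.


A = pi*(d/2)^2 = pi*(15/2000)^2 = 1.76715e-04 m^2
Fd = 0.5*Cd*rho*A*v^2 = 0.5*0.2*1.225*1.76715e-04*271^2 = 1.59 N

1.59 N


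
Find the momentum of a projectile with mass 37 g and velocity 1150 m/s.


p = m*v = 0.037*1150 = 42.55 kg·m/s

42.55 kg·m/s


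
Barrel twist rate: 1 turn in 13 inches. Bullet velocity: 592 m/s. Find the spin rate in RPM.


twist_m = 13*0.0254 = 0.3302 m
spin = v/twist = 592/0.3302 = 1792.853 rev/s
RPM = spin*60 = 1792.853*60 ≈ 107571 RPM

107571 RPM


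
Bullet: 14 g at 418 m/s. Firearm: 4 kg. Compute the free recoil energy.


v_r = m_p*v_p/m_gun = 0.014*418/4 = 1.463 m/s, E_r = 0.5*m_gun*v_r^2 = 0.5*4*1.463^2 = 4.281 J

4.281 J


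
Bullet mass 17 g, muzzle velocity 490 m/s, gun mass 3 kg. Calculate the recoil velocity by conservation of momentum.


v_recoil = m_p * v_p / m_gun = 0.017 * 490 / 3 = 2.777 m/s

2.777 m/s


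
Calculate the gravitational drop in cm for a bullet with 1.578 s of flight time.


drop = 0.5*g*t^2 = 0.5*9.81*1.578^2 = 12.2139 m ≈ 1221 cm

1221 cm


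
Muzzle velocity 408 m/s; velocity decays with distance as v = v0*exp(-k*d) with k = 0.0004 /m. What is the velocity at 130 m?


v = v0*exp(-k*d) = 408*exp(-0.0004*130) = 387.3 m/s

387.3 m/s


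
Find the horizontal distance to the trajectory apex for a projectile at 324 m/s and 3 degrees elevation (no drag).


R = v0^2*sin(2*theta)/g = 324^2*sin(2*3°)/9.81 = 1118.55 m
apex_dist = R/2 = 1118.55/2 = 559.3 m

559.3 m


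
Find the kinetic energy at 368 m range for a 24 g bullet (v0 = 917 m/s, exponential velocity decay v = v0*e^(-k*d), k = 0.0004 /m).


v = v0*exp(-k*d) = 917*exp(-0.0004*368) = 791.482 m/s
E = 0.5*m*v^2 = 0.5*0.024*791.482^2 = 7517 J

7517 J


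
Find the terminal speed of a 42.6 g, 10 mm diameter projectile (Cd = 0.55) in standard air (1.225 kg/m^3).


A = pi*(d/2)^2 = pi*(10/2000)^2 = 7.85398e-05 m^2
vt = sqrt(2mg/(Cd*rho*A)) = sqrt(2*0.0426*9.81/(0.55 * 1.225 * 7.85398e-05)) = 125.7 m/s

125.7 m/s


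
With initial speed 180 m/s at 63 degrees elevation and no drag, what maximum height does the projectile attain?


H = (v0*sin(theta))^2 / (2g) = (180*sin(63°))^2 / (2*9.81) = 1311 m

1311 m


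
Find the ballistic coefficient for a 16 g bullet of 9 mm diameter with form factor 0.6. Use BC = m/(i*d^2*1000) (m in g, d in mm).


BC = m/(i*d^2*1000) = 16/(0.6 * 9^2 * 1000) = 0.0003292

0.0003292


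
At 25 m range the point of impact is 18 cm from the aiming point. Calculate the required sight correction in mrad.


1 mrad subtends 1 cm per 10 m of range, so adj = error_cm / (dist_m / 10) = 18 / (25/10) = 7.2 mrad

7.2 mrad


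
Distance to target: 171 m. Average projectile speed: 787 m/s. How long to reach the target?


t = d/v = 171/787 = 0.2173 s

0.2173 s


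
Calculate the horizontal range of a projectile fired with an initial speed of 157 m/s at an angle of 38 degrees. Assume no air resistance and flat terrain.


R = v0^2 * sin(2*theta) / g = 157^2 * sin(2*38°) / 9.81 = 2438 m

2438 m


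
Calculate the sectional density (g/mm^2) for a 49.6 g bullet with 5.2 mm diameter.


SD = m/d^2 = 49.6/5.2^2 = 1.834 g/mm^2

1.834 g/mm^2


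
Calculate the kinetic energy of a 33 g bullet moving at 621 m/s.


E = 0.5*m*v^2 = 0.5*0.033*621^2 = 6363 J

6363 J


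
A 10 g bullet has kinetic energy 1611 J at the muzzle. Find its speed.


v = sqrt(2*E/m) = sqrt(2*1611/0.01) = 567.6 m/s

567.6 m/s


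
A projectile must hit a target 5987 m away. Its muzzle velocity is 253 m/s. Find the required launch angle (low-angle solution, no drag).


sin(2*theta) = R*g/v0^2 = 5987*9.81/253^2 = 0.917566, theta = arcsin(0.917566)/2 = 33.29°

33.29 degrees


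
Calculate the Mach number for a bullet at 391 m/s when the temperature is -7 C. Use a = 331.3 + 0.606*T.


a = 331.3 + 0.606*(-7) = 327.058 m/s
M = v/a = 391/327.058 = 1.196

1.196


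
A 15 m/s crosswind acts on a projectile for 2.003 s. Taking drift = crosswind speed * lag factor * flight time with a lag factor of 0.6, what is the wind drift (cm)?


drift = v_wind * lag * t = 15 * 0.6 * 2.003 = 18.027 m ≈ 1803 cm

1803 cm


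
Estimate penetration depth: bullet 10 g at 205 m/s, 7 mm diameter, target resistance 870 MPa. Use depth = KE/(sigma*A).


A = pi*(d/2)^2 = pi*(7/2)^2 = 38.4845 mm^2
E = 0.5*m*v^2 = 0.5*0.01*205^2 = 210.125 J
depth = E/(sigma*A) = 210.125 J / (870 MPa * 38.4845 mm^2) = 210.125/(870 * 38.4845) m = 0.00627585 m ≈ 6.276 mm

6.276 mm


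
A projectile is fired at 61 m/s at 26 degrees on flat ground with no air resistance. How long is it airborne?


T = 2*v0*sin(theta)/g = 2*61*sin(26°)/9.81 = 5.452 s

5.452 s


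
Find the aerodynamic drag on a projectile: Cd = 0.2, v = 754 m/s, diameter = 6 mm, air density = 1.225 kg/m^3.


A = pi*(d/2)^2 = pi*(6/2000)^2 = 2.82743e-05 m^2
Fd = 0.5*Cd*rho*A*v^2 = 0.5*0.2*1.225*2.82743e-05*754^2 = 1.969 N

1.969 N


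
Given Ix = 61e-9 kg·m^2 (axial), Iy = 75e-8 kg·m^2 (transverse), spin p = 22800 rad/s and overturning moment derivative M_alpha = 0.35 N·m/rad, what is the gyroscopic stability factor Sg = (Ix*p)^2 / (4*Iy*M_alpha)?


Sg = Ix^2 * p^2 / (4 * Iy * M_alpha) = (61e-9)^2 * 22800^2 / (4 * 75e-8 * 0.35) = 1.842

1.842


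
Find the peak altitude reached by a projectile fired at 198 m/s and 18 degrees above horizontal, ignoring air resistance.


H = (v0*sin(theta))^2 / (2g) = (198*sin(18°))^2 / (2*9.81) = 190.8 m

190.8 m


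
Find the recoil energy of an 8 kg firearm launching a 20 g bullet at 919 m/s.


v_r = m_p*v_p/m_gun = 0.02*919/8 = 2.2975 m/s, E_r = 0.5*m_gun*v_r^2 = 0.5*8*2.2975^2 = 21.11 J

21.11 J


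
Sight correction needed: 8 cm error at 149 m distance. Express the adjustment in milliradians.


1 mrad subtends 1 cm per 10 m of range, so adj = error_cm / (dist_m / 10) = 8 / (149/10) = 0.5369 mrad

0.5369 mrad


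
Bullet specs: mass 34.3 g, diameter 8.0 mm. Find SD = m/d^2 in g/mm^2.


SD = m/d^2 = 34.3/8.0^2 = 0.5359 g/mm^2

0.5359 g/mm^2


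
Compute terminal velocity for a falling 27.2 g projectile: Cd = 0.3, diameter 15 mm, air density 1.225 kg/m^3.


A = pi*(d/2)^2 = pi*(15/2000)^2 = 1.76715e-04 m^2
vt = sqrt(2mg/(Cd*rho*A)) = sqrt(2*0.0272*9.81/(0.3 * 1.225 * 1.76715e-04)) = 90.65 m/s

90.65 m/s


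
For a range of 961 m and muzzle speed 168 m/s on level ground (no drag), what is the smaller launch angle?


sin(2*theta) = R*g/v0^2 = 961*9.81/168^2 = 0.334021, theta = arcsin(0.334021)/2 = 9.757°

9.757 degrees


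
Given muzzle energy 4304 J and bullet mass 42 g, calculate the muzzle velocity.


v = sqrt(2*E/m) = sqrt(2*4304/0.042) = 452.7 m/s

452.7 m/s


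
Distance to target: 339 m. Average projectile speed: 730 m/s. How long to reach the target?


t = d/v = 339/730 = 0.4644 s

0.4644 s


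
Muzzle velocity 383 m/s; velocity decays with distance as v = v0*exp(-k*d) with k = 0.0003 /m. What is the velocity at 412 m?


v = v0*exp(-k*d) = 383*exp(-0.0003*412) = 338.5 m/s

338.5 m/s


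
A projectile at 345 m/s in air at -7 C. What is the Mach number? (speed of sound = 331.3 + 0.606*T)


a = 331.3 + 0.606*(-7) = 327.058 m/s
M = v/a = 345/327.058 = 1.055

1.055


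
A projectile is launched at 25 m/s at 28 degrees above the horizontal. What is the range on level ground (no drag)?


R = v0^2 * sin(2*theta) / g = 25^2 * sin(2*28°) / 9.81 = 52.82 m

52.82 m


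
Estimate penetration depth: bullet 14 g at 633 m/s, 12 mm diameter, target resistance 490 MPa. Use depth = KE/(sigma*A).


A = pi*(d/2)^2 = pi*(12/2)^2 = 113.097 mm^2
E = 0.5*m*v^2 = 0.5*0.014*633^2 = 2804.82 J
depth = E/(sigma*A) = 2804.82 J / (490 MPa * 113.097 mm^2) = 2804.82/(490 * 113.097) m = 0.0506124 m ≈ 50.61 mm

50.61 mm


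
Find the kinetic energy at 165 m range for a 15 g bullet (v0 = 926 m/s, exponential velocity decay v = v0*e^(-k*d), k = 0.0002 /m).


v = v0*exp(-k*d) = 926*exp(-0.0002*165) = 895.941 m/s
E = 0.5*m*v^2 = 0.5*0.015*895.941^2 = 6020 J

6020 J


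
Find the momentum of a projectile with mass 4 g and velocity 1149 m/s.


p = m*v = 0.004*1149 = 4.596 kg·m/s

4.596 kg·m/s


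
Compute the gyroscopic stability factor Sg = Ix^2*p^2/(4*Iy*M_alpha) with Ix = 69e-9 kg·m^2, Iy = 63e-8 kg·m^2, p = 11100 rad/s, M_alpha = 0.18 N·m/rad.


Sg = Ix^2 * p^2 / (4 * Iy * M_alpha) = (69e-9)^2 * 11100^2 / (4 * 63e-8 * 0.18) = 1.293

1.293


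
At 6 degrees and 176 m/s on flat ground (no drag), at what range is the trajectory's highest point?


R = v0^2*sin(2*theta)/g = 176^2*sin(2*6°)/9.81 = 656.501 m
apex_dist = R/2 = 656.501/2 = 328.3 m

328.3 m


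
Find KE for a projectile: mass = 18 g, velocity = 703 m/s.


E = 0.5*m*v^2 = 0.5*0.018*703^2 = 4448 J

4448 J


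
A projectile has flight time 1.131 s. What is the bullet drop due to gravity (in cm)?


drop = 0.5*g*t^2 = 0.5*9.81*1.131^2 = 6.27428 m ≈ 627.4 cm

627.4 cm


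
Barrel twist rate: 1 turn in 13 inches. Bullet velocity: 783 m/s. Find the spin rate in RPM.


twist_m = 13*0.0254 = 0.3302 m
spin = v/twist = 783/0.3302 = 2371.29 rev/s
RPM = spin*60 = 2371.29*60 ≈ 142277 RPM

142277 RPM


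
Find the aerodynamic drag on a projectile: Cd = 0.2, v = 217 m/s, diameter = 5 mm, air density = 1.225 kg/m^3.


A = pi*(d/2)^2 = pi*(5/2000)^2 = 1.96350e-05 m^2
Fd = 0.5*Cd*rho*A*v^2 = 0.5*0.2*1.225*1.96350e-05*217^2 = 0.1133 N

0.1133 N


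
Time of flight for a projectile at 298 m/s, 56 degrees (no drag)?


T = 2*v0*sin(theta)/g = 2*298*sin(56°)/9.81 = 50.37 s

50.37 s


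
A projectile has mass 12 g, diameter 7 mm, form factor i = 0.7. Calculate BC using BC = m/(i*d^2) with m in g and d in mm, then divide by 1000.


BC = m/(i*d^2*1000) = 12/(0.7 * 7^2 * 1000) = 0.0003499

0.0003499


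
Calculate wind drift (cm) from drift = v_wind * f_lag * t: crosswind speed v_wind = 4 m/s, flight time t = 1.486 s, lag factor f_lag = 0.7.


drift = v_wind * lag * t = 4 * 0.7 * 1.486 = 4.1608 m ≈ 416.1 cm

416.1 cm


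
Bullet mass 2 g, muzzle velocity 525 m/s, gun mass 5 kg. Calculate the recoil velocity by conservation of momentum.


v_recoil = m_p * v_p / m_gun = 0.002 * 525 / 5 = 0.21 m/s

0.21 m/s


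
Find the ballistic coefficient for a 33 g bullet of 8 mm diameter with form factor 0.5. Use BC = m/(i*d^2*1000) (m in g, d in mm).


BC = m/(i*d^2*1000) = 33/(0.5 * 8^2 * 1000) = 0.001031

0.001031


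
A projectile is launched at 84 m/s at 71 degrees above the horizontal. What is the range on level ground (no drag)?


R = v0^2 * sin(2*theta) / g = 84^2 * sin(2*71°) / 9.81 = 442.8 m

442.8 m


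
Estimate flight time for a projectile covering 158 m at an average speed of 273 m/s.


t = d/v = 158/273 = 0.5788 s

0.5788 s


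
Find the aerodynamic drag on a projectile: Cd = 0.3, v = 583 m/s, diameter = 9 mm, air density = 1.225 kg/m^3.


A = pi*(d/2)^2 = pi*(9/2000)^2 = 6.36173e-05 m^2
Fd = 0.5*Cd*rho*A*v^2 = 0.5*0.3*1.225*6.36173e-05*583^2 = 3.973 N

3.973 N


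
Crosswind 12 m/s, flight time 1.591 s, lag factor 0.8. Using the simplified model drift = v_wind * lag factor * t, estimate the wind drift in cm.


drift = v_wind * lag * t = 12 * 0.8 * 1.591 = 15.2736 m ≈ 1527 cm

1527 cm


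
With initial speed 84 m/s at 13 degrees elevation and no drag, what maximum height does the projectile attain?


H = (v0*sin(theta))^2 / (2g) = (84*sin(13°))^2 / (2*9.81) = 18.2 m

18.2 m


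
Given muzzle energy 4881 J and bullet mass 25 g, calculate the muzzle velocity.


v = sqrt(2*E/m) = sqrt(2*4881/0.025) = 624.9 m/s

624.9 m/s


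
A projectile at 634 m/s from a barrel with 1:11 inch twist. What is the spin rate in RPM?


twist_m = 11*0.0254 = 0.2794 m
spin = v/twist = 634/0.2794 = 2269.148 rev/s
RPM = spin*60 = 2269.148*60 ≈ 136149 RPM

136149 RPM


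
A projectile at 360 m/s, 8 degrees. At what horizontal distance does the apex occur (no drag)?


R = v0^2*sin(2*theta)/g = 360^2*sin(2*8°)/9.81 = 3641.45 m
apex_dist = R/2 = 3641.45/2 = 1821 m

1821 m


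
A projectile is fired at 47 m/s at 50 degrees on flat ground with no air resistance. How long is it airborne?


T = 2*v0*sin(theta)/g = 2*47*sin(50°)/9.81 = 7.34 s

7.34 s


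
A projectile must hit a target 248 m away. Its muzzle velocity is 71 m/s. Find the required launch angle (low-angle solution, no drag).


sin(2*theta) = R*g/v0^2 = 248*9.81/71^2 = 0.482619, theta = arcsin(0.482619)/2 = 14.43°

14.43 degrees


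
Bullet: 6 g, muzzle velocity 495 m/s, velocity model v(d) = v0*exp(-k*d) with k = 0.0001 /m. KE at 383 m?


v = v0*exp(-k*d) = 495*exp(-0.0001*383) = 476.4 m/s
E = 0.5*m*v^2 = 0.5*0.006*476.4^2 = 680.9 J

680.9 J


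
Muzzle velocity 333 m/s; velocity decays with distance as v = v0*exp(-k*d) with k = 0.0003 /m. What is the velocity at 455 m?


v = v0*exp(-k*d) = 333*exp(-0.0003*455) = 290.5 m/s

290.5 m/s


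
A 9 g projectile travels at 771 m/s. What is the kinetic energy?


E = 0.5*m*v^2 = 0.5*0.009*771^2 = 2675 J

2675 J
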